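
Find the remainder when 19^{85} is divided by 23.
By Fermat: 19^{22} ≡ 1 (mod 23). 85 = 3×22 + 19. So 19^{85} ≡ 19^{19} ≡ 14 (mod 23)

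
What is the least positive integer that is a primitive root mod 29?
g = 2. For each prime q|28: 2^{14}≡28, 2^{4}≡16, none ≡ 1, so ord_29(2) = 28 and 2 is a primitive root.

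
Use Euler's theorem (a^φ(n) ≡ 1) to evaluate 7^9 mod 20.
By Euler: 7^{8} ≡ 1 mod 20 since gcd(7, 20) = 1. 9 = 1×8 + 1. So 7^{9} ≡ 7^{1} ≡ 7 mod 20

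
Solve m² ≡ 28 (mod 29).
The square roots of 28 mod 29 are 12 and 17. Verify: 12² = 144 ≡ 28 (mod 29)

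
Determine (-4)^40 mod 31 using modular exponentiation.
Using Fermat: (-4)^{30} ≡ 1 (mod 31). 40 ≡ 10 (mod 30). So (-4)^{40} ≡ (-4)^{10} ≡ 1 (mod 31)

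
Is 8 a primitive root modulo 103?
8^{17} ≡ 1 mod 103 and 17 < 102, so ord_103(8) = 17 ≠ 102 and 8 is not a primitive root.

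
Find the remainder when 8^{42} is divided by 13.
By Fermat: 8^{12} ≡ 1 (mod 13). 42 = 3×12 + 6. So 8^{42} ≡ 8^{6} ≡ 12 (mod 13)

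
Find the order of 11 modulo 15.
Powers of 11 mod 15: 11^1≡11, 11^2≡1. So the order of 11 is 2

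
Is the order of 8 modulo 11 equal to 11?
Powers of 8 mod 11: 8^1≡8, 8^2≡9, 8^3≡6, 8^4≡4, 8^5≡10, 8^6≡3, 8^7≡2, 8^8≡5, 8^9≡7, 8^10≡1. Already 8^10≡1, so the order is 10 < 11. No, the actual order is 10.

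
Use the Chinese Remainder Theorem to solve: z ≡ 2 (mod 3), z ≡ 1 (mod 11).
M = 3 × 11 = 33. M₁ = 11, y₁ ≡ 2 (mod 3). M₂ = 3, y₂ ≡ 4 (mod 11). z = 2×11×2 + 1×3×4 ≡ 23 (mod 33)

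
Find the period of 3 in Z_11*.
Powers of 3 mod 11: 3^1≡3, 3^2≡9, 3^3≡5, 3^4≡4, 3^5≡1. Order = 5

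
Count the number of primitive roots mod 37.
A prime p has φ(p-1) primitive roots; here φ(36) = 12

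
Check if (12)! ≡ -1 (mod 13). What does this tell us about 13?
(12)! mod 13 = 12. Since this equals -1 (mod 13), Wilson confirms 13 is prime.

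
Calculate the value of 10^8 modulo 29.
By repeated squaring (mod 29): 10^{1}≡10, 10^{2}≡13, 10^{4}≡24, 10^{8}≡25. So 10^{8} ≡ 25 (mod 29)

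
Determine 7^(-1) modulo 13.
Since 13 is prime, by Fermat 7^(-1) ≡ 7^{11} ≡ 2 mod 13. Verify: 7 × 2 = 14 ≡ 1 mod 13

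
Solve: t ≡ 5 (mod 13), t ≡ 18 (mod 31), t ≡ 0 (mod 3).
M = 13 × 31 × 3 = 1209. M₁ = 93, y₁ ≡ 7 (mod 13). M₂ = 39, y₂ ≡ 4 (mod 31). M₃ = 403, y₃ ≡ 1 (mod 3). t = 5×93×7 + 18×39×4 + 0×403×1 ≡ 18 (mod 1209)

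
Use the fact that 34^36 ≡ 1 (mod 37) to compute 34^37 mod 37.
By Fermat: 34^{36} ≡ 1 (mod 37). So 34^{37} = 34^{36} · 34^{1} ≡ 34^{1} ≡ 34 (mod 37)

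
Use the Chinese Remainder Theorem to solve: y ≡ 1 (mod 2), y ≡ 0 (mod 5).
M = 2 × 5 = 10. M₁ = 5, y₁ ≡ 1 (mod 2). M₂ = 2, y₂ ≡ 3 (mod 5). y = 1×5×1 + 0×2×3 ≡ 5 (mod 10)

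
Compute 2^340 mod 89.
Using Fermat: 2^{88} ≡ 1 mod 89. 340 ≡ 76 mod 88. So 2^{340} ≡ 2^{76} ≡ 45 mod 89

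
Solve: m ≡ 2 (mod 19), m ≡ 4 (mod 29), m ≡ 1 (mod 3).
M = 19 × 29 × 3 = 1653. M₁ = 87, y₁ ≡ 7 (mod 19). M₂ = 57, y₂ ≡ 28 (mod 29). M₃ = 551, y₃ ≡ 2 (mod 3). m = 2×87×7 + 4×57×28 + 1×551×2 ≡ 439 (mod 1653)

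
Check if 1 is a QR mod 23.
By Euler's criterion: 1^{11} ≡ 1 mod 23. Since this equals 1, 1 is a QR.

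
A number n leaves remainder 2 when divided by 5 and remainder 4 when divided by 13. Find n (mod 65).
M = 5 × 13 = 65. M₁ = 13, y₁ ≡ 2 (mod 5). M₂ = 5, y₂ ≡ 8 (mod 13). n = 2×13×2 + 4×5×8 ≡ 17 (mod 65)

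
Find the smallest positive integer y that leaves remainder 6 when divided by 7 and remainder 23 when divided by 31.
M = 7 × 31 = 217. M₁ = 31, y₁ ≡ 5 mod 7. M₂ = 7, y₂ ≡ 9 mod 31. y = 6×31×5 + 23×7×9 ≡ 209 mod 217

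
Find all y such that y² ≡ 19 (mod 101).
The square roots of 19 mod 101 are 25 and 76. Verify: 25² = 625 ≡ 19 (mod 101)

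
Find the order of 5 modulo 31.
Powers of 5 mod 31: 5^1≡5, 5^2≡25, 5^3≡1. So the order of 5 is 3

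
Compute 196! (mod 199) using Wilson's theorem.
(198)! = (196)! × (197) × (198) ≡ -1 (mod 199). So (196)! ≡ -1 × [(198)(197)]^(-1) ≡ 99 (mod 199)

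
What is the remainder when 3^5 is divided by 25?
By repeated squaring mod 25: 3^{1}≡3, 3^{2}≡9, 3^{4}≡6. Then 3^{5} = 3^{4+1} ≡ 6 × 3 ≡ 18 mod 25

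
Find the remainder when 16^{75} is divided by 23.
By Fermat: 16^{22} ≡ 1 (mod 23). 75 = 3×22 + 9. So 16^{75} ≡ 16^{9} ≡ 8 (mod 23)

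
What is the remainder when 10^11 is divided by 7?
Using Fermat: 10^{6} ≡ 1 mod 7. 11 ≡ 5 mod 6. So 10^{11} ≡ 10^{5} ≡ 5 mod 7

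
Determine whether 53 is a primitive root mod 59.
53^{29} ≡ 1 mod 59 and 29 < 58, so ord_59(53) = 29 ≠ 58 and 53 is not a primitive root.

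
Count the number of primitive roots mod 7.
Number of primitive roots mod 7 = φ(p-1) = φ(6) = 2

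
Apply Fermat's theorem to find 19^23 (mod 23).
By Fermat: 19^{22} ≡ 1 (mod 23). So 19^{23} = 19^{22} · 19^{1} ≡ 19^{1} ≡ 19 (mod 23)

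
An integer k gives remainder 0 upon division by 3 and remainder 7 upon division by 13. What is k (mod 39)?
M = 3 × 13 = 39. M₁ = 13, y₁ ≡ 1 (mod 3). M₂ = 3, y₂ ≡ 9 (mod 13). k = 0×13×1 + 7×3×9 ≡ 33 (mod 39)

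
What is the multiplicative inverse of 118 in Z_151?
Since 151 is prime, by Fermat 118^(-1) ≡ 118^{149} ≡ 32 mod 151. Verify: 118 × 32 = 3776 ≡ 1 mod 151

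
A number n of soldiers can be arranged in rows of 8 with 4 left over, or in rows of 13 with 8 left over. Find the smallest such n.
M = 8 × 13 = 104. M₁ = 13, y₁ ≡ 5 (mod 8). M₂ = 8, y₂ ≡ 5 (mod 13). n = 4×13×5 + 8×8×5 ≡ 60 (mod 104)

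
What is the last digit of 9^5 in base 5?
Using Fermat: 9^{4} ≡ 1 mod 5. 5 ≡ 1 mod 4. So 9^{5} ≡ 9^{1} ≡ 4 mod 5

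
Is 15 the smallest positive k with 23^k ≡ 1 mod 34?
Powers of 23 mod 34: 23^1≡23, 23^2≡19, 23^3≡29, 23^4≡21, 23^5≡7, 23^6≡25, 23^7≡31, 23^8≡33, 23^9≡11, 23^10≡15, 23^11≡5, 23^12≡13, 23^13≡27, 23^14≡9, 23^15≡3, 23^16≡1. 23^15≡3≢1, so ord ≠ 15. No, the actual order is 16.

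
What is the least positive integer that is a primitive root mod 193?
g = 5. Powers: [5, 25, 125, 46, 37, 185, 153, 186, ...] generates all 192 non-zero residues.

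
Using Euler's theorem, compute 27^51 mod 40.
By Euler: 27^{16} ≡ 1 (mod 40) since gcd(27, 40) = 1. 51 = 3×16 + 3. So 27^{51} ≡ 27^{3} ≡ 3 (mod 40)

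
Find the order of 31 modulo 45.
Powers of 31 mod 45: 31^1≡31, 31^2≡16, 31^3≡1. Order = 3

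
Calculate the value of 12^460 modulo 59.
Using Fermat: 12^{58} ≡ 1 mod 59. 460 ≡ 54 mod 58. So 12^{460} ≡ 12^{54} ≡ 35 mod 59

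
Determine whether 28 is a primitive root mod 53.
28^{13} ≡ 1 (mod 53) and 13 < 52, so ord_53(28) = 13 ≠ 52 and 28 is not a primitive root.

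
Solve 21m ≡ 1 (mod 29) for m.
Since 29 is prime, by Fermat 21^(-1) ≡ 21^{27} ≡ 18 (mod 29). Verify: 21 × 18 = 378 ≡ 1 (mod 29)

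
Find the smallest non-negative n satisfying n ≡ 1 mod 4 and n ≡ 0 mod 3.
M = 4 × 3 = 12. M₁ = 3, y₁ ≡ 3 mod 4. M₂ = 4, y₂ ≡ 1 mod 3. n = 1×3×3 + 0×4×1 ≡ 9 mod 12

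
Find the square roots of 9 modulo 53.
The square roots of 9 mod 53 are 50 and 3. Verify: 50² = 2500 ≡ 9 mod 53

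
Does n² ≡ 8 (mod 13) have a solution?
By Euler's criterion: 8^{6} ≡ 12 (mod 13). Since this equals -1 (≡ 12), 8 is not a QR.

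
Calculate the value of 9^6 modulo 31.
By repeated squaring (mod 31): 9^{1}≡9, 9^{2}≡19, 9^{4}≡20. Then 9^{6} = 9^{4+2} ≡ 20 × 19 ≡ 8 (mod 31)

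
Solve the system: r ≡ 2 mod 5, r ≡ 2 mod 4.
M = 5 × 4 = 20. M₁ = 4, y₁ ≡ 4 mod 5. M₂ = 5, y₂ ≡ 1 mod 4. r = 2×4×4 + 2×5×1 ≡ 2 mod 20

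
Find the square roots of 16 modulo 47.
The square roots of 16 mod 47 are 4 and 43. Verify: 4² = 16 ≡ 16 mod 47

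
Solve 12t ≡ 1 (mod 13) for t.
Since 13 is prime, by Fermat 12^(-1) ≡ 12^{11} ≡ 12 (mod 13). Verify: 12 × 12 = 144 ≡ 1 (mod 13)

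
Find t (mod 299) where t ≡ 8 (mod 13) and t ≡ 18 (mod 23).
M = 13 × 23 = 299. M₁ = 23, y₁ ≡ 4 (mod 13). M₂ = 13, y₂ ≡ 16 (mod 23). t = 8×23×4 + 18×13×16 ≡ 294 (mod 299)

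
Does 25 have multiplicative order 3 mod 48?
Powers of 25 mod 48: 25^1≡25, 25^2≡1. Already 25^2≡1, so the order is 2 < 3. No, the actual order is 2.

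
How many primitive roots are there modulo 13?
A prime p has φ(p-1) primitive roots; here φ(12) = 4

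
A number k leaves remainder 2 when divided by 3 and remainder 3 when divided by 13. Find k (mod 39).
M = 3 × 13 = 39. M₁ = 13, y₁ ≡ 1 (mod 3). M₂ = 3, y₂ ≡ 9 (mod 13). k = 2×13×1 + 3×3×9 ≡ 29 (mod 39)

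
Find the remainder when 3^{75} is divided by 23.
By Fermat: 3^{22} ≡ 1 mod 23. 75 = 3×22 + 9. So 3^{75} ≡ 3^{9} ≡ 18 mod 23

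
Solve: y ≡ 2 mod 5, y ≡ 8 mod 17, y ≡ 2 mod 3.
M = 5 × 17 × 3 = 255. M₁ = 51, y₁ ≡ 1 mod 5. M₂ = 15, y₂ ≡ 8 mod 17. M₃ = 85, y₃ ≡ 1 mod 3. y = 2×51×1 + 8×15×8 + 2×85×1 ≡ 212 mod 255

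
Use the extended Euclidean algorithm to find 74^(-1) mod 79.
Extended GCD: 74(-16) + 79(15) = 1. So 74^(-1) ≡ -16 ≡ 63 (mod 79). Verify: 74 × 63 = 4662 ≡ 1 (mod 79)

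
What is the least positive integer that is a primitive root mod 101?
g = 2. For each prime q|100: 2^{50}≡100, 2^{20}≡95, none ≡ 1, so ord_101(2) = 100 and 2 is a primitive root.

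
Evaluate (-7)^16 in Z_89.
By repeated squaring (mod 89): (-7)^{1}≡82, (-7)^{2}≡49, (-7)^{4}≡87, (-7)^{8}≡4, (-7)^{16}≡16. So (-7)^{16} ≡ 16 (mod 89)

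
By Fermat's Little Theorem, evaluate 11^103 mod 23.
By Fermat: 11^{22} ≡ 1 (mod 23). 103 = 4×22 + 15. So 11^{103} ≡ 11^{15} ≡ 10 (mod 23)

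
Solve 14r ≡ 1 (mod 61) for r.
Since 61 is prime, by Fermat 14^(-1) ≡ 14^{59} ≡ 48 (mod 61). Verify: 14 × 48 = 672 ≡ 1 (mod 61)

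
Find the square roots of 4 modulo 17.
The square roots of 4 mod 17 are 2 and 15. Verify: 2² = 4 ≡ 4 (mod 17)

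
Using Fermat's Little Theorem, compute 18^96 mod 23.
By Fermat: 18^{22} ≡ 1 (mod 23). 96 = 4×22 + 8. So 18^{96} ≡ 18^{8} ≡ 16 (mod 23)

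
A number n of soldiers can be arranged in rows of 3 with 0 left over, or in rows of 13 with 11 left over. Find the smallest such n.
M = 3 × 13 = 39. M₁ = 13, y₁ ≡ 1 (mod 3). M₂ = 3, y₂ ≡ 9 (mod 13). n = 0×13×1 + 11×3×9 ≡ 24 (mod 39)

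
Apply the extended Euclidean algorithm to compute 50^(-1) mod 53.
Extended GCD: 50(-18) + 53(17) = 1. So 50^(-1) ≡ -18 ≡ 35 (mod 53). Verify: 50 × 35 = 1750 ≡ 1 (mod 53)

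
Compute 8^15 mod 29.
By repeated squaring mod 29: 8^{1}≡8, 8^{2}≡6, 8^{4}≡7, 8^{8}≡20. Then 8^{15} = 8^{8+4+2+1} ≡ 20 × 7 × 6 × 8 ≡ 21 mod 29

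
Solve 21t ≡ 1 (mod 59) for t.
Since 59 is prime, by Fermat 21^(-1) ≡ 21^{57} ≡ 45 (mod 59). Verify: 21 × 45 = 945 ≡ 1 (mod 59)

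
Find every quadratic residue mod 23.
Squares in Z_23*: {1, 2, 3, 4, 6, 8, 9, 12, 13, 16, 18}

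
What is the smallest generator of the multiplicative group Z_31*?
g = 3. For each prime q|30: 3^{15}≡30, 3^{10}≡25, 3^{6}≡16, none ≡ 1, so ord_31(3) = 30 and 3 is a primitive root.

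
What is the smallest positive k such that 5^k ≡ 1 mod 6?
Powers of 5 mod 6: 5^1≡5, 5^2≡1. ord_6(5) = 2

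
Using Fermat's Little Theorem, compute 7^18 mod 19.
By Fermat's Little Theorem, 7^{18} ≡ 1 (mod 19) since 19 is prime and gcd(7, 19) = 1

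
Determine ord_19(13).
Powers of 13 mod 19: 13^1≡13, 13^2≡17, 13^3≡12, 13^4≡4, 13^5≡14, 13^6≡11, 13^7≡10, 13^8≡16, 13^9≡18, 13^10≡6, 13^11≡2, 13^12≡7, 13^13≡15, 13^14≡5, 13^15≡8, 13^16≡9, 13^17≡3, 13^18≡1. ord_19(13) = 18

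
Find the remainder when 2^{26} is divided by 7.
By Fermat: 2^{6} ≡ 1 mod 7. 26 = 4×6 + 2. So 2^{26} ≡ 2^{2} ≡ 4 mod 7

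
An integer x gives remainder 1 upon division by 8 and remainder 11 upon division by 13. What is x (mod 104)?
M = 8 × 13 = 104. M₁ = 13, y₁ ≡ 5 (mod 8). M₂ = 8, y₂ ≡ 5 (mod 13). x = 1×13×5 + 11×8×5 ≡ 89 (mod 104)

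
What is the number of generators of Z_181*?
There are φ(181-1) = φ(180) = 48 primitive roots modulo 181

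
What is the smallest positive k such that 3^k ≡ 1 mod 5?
Powers of 3 mod 5: 3^1≡3, 3^2≡4, 3^3≡2, 3^4≡1. Order = 4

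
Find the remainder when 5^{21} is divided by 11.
By Fermat: 5^{10} ≡ 1 mod 11. 21 = 2×10 + 1. So 5^{21} ≡ 5^{1} ≡ 5 mod 11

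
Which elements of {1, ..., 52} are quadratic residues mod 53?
Quadratic residues modulo 53: {1, 4, 6, 7, 9, 10, 11, 13, 15, 16, 17, 24, 25, 28, 29, 36, 37, 38, 40, 42, 43, 44, 46, 47, 49, 52}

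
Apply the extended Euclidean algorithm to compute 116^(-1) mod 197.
Extended GCD: 116(-90) + 197(53) = 1. So 116^(-1) ≡ -90 ≡ 107 mod 197. Verify: 116 × 107 = 12412 ≡ 1 mod 197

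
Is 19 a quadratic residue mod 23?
By Euler's criterion: 19^{11} ≡ 22 (mod 23). Since this equals -1 (≡ 22), 19 is not a QR.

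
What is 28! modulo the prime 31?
(30)! = (28)! × (29) × (30) ≡ -1 (mod 31). So (28)! ≡ -1 × [(30)(29)]^(-1) ≡ 15 (mod 31)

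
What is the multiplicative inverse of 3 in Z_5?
Since 5 is prime, by Fermat 3^(-1) ≡ 3^{3} ≡ 2 mod 5. Verify: 3 × 2 = 6 ≡ 1 mod 5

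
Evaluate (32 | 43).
(32/43) = 32^{21} mod 43 = -1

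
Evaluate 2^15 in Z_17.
By repeated squaring mod 17: 2^{1}≡2, 2^{2}≡4, 2^{4}≡16, 2^{8}≡1. Then 2^{15} = 2^{8+4+2+1} ≡ 1 × 16 × 4 × 2 ≡ 9 mod 17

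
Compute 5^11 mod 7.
Using Fermat: 5^{6} ≡ 1 mod 7. 11 ≡ 5 mod 6. So 5^{11} ≡ 5^{5} ≡ 3 mod 7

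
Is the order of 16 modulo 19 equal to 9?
Powers of 16 mod 19: 16^1≡16, 16^2≡9, 16^3≡11, 16^4≡5, 16^5≡4, 16^6≡7, 16^7≡17, 16^8≡6, 16^9≡1. First k with 16^k≡1 is k=9. Yes, ord_19(16) = 9.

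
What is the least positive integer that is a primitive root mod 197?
g = 2. For each prime q|196: 2^{98}≡196, 2^{28}≡104, none ≡ 1, so ord_197(2) = 196 and 2 is a primitive root.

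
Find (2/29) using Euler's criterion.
(2/29) = 2^{14} mod 29 = -1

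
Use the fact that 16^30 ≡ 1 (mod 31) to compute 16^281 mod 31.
By Fermat: 16^{30} ≡ 1 (mod 31). 281 ≡ 11 (mod 30). So 16^{281} ≡ 16^{11} ≡ 16 (mod 31)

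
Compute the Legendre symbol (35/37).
(35/37) = 35^{18} mod 37 = -1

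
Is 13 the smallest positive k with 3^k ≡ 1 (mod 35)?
Powers of 3 mod 35: 3^1≡3, 3^2≡9, 3^3≡27, 3^4≡11, 3^5≡33, 3^6≡29, 3^7≡17, 3^8≡16, 3^9≡13, 3^10≡4, 3^11≡12, 3^12≡1. Already 3^12≡1, so the order is 12 < 13. No, the actual order is 12.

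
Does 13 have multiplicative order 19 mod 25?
Powers of 13 mod 25: 13^1≡13, 13^2≡19, 13^3≡22, 13^4≡11, 13^5≡18, 13^6≡9, 13^7≡17, 13^8≡21, 13^9≡23, 13^10≡24, 13^11≡12, 13^12≡6, 13^13≡3, 13^14≡14, 13^15≡7, 13^16≡16, 13^17≡8, 13^18≡4, 13^19≡2, 13^20≡1. 13^19≡2≢1, so ord ≠ 19. No, the actual order is 20.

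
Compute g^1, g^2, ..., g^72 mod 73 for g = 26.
26^1, 26^2, ..., 26^{72} mod 73: [26, 19, 56, 69, 42, 70, 68, 16, 51, 12, 20, 9, 15, 25, 66, 37, 13, 46, 28, 71, 21, 35, 34, 8, 62, 6, 10, 41, 44, 49, 33, 55, 43, 23, 14, 72, 47, 54, 17, 4, 31, 3, 5, 57, 22, 61, 53, 64, 58, 48, 7, 36, 60, 27, 45, 2, 52, 38, 39, 65, 11, 67, 63, 32, 29, 24, 40, 18, 30, 50, 59, 1]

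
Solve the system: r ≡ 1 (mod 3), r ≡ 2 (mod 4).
M = 3 × 4 = 12. M₁ = 4, y₁ ≡ 1 (mod 3). M₂ = 3, y₂ ≡ 3 (mod 4). r = 1×4×1 + 2×3×3 ≡ 10 (mod 12)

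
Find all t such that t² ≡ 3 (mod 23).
The square roots of 3 mod 23 are 16 and 7. Verify: 16² = 256 ≡ 3 (mod 23)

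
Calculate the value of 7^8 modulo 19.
By repeated squaring mod 19: 7^{1}≡7, 7^{2}≡11, 7^{4}≡7, 7^{8}≡11. So 7^{8} ≡ 11 mod 19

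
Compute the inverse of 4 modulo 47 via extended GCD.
Extended GCD: 4(12) + 47(-1) = 1. So 4^(-1) ≡ 12 mod 47. Verify: 4 × 12 = 48 ≡ 1 mod 47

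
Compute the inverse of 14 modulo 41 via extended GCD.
Extended GCD: 14(3) + 41(-1) = 1. So 14^(-1) ≡ 3 mod 41. Verify: 14 × 3 = 42 ≡ 1 mod 41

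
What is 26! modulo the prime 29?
(28)! = (26)! × (27) × (28) ≡ -1 (mod 29). So (26)! ≡ -1 × [(28)(27)]^(-1) ≡ 14 (mod 29)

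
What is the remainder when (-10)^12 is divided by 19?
By repeated squaring (mod 19): (-10)^{1}≡9, (-10)^{2}≡5, (-10)^{4}≡6, (-10)^{8}≡17. Then (-10)^{12} = (-10)^{8+4} ≡ 17 × 6 ≡ 7 (mod 19)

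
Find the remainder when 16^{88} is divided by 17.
By Fermat: 16^{16} ≡ 1 (mod 17). 88 = 5×16 + 8. So 16^{88} ≡ 16^{8} ≡ 1 (mod 17)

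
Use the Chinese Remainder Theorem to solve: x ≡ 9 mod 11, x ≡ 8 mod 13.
M = 11 × 13 = 143. M₁ = 13, y₁ ≡ 6 mod 11. M₂ = 11, y₂ ≡ 6 mod 13. x = 9×13×6 + 8×11×6 ≡ 86 mod 143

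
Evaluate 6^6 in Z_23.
By repeated squaring (mod 23): 6^{1}≡6, 6^{2}≡13, 6^{4}≡8. Then 6^{6} = 6^{4+2} ≡ 8 × 13 ≡ 12 (mod 23)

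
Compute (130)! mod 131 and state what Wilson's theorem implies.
(130)! mod 131 = 130. Since this equals -1 mod 131, Wilson confirms 131 is prime.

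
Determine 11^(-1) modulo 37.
Since 37 is prime, by Fermat 11^(-1) ≡ 11^{35} ≡ 27 (mod 37). Verify: 11 × 27 = 297 ≡ 1 (mod 37)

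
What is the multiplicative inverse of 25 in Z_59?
Since 59 is prime, by Fermat 25^(-1) ≡ 25^{57} ≡ 26 mod 59. Verify: 25 × 26 = 650 ≡ 1 mod 59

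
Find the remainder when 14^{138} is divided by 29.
By Fermat: 14^{28} ≡ 1 mod 29. 138 = 4×28 + 26. So 14^{138} ≡ 14^{26} ≡ 4 mod 29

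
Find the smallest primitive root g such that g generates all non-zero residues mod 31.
g = 3. For each prime q|30: 3^{15}≡30, 3^{10}≡25, 3^{6}≡16, none ≡ 1, so ord_31(3) = 30 and 3 is a primitive root.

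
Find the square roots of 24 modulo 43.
The square roots of 24 mod 43 are 14 and 29. Verify: 14² = 196 ≡ 24 mod 43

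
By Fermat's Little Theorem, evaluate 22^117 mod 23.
By Fermat: 22^{22} ≡ 1 mod 23. 117 = 5×22 + 7. So 22^{117} ≡ 22^{7} ≡ 22 mod 23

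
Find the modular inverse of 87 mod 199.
Since 199 is prime, by Fermat 87^(-1) ≡ 87^{197} ≡ 183 (mod 199). Verify: 87 × 183 = 15921 ≡ 1 (mod 199)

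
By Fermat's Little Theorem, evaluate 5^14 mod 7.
By Fermat: 5^{6} ≡ 1 mod 7. 14 = 2×6 + 2. So 5^{14} ≡ 5^{2} ≡ 4 mod 7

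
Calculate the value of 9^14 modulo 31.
By repeated squaring (mod 31): 9^{1}≡9, 9^{2}≡19, 9^{4}≡20, 9^{8}≡28. Then 9^{14} = 9^{8+4+2} ≡ 28 × 20 × 19 ≡ 7 (mod 31)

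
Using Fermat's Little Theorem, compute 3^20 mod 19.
By Fermat: 3^{18} ≡ 1 (mod 19). So 3^{20} = 3^{18} · 3^{2} ≡ 3^{2} ≡ 9 (mod 19)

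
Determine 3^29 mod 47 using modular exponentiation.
By repeated squaring (mod 47): 3^{1}≡3, 3^{2}≡9, 3^{4}≡34, 3^{8}≡28, 3^{16}≡32. Then 3^{29} = 3^{16+8+4+1} ≡ 32 × 28 × 34 × 3 ≡ 24 (mod 47)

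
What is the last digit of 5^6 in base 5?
By repeated squaring mod 5: 5^{1}≡0, 5^{2}≡0, 5^{4}≡0. Then 5^{6} = 5^{4+2} ≡ 0 × 0 ≡ 0 mod 5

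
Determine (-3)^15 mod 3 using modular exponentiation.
By repeated squaring (mod 3): (-3)^{1}≡0, (-3)^{2}≡0, (-3)^{4}≡0, (-3)^{8}≡0. Then (-3)^{15} = (-3)^{8+4+2+1} ≡ 0 × 0 × 0 × 0 ≡ 0 (mod 3)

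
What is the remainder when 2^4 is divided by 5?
2^{4} = 16 ≡ 1 mod 5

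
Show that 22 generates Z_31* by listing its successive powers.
22^1, 22^2, ..., 22^{30} mod 31: [22, 19, 15, 20, 6, 8, 21, 28, 27, 5, 17, 2, 13, 7, 30, 9, 12, 16, 11, 25, 23, 10, 3, 4, 26, 14, 29, 18, 24, 1]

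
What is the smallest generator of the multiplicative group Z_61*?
g = 2. For each prime q|60: 2^{30}≡60, 2^{20}≡47, 2^{12}≡9, none ≡ 1, so ord_61(2) = 60 and 2 is a primitive root.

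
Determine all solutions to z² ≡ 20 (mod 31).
The square roots of 20 mod 31 are 19 and 12. Verify: 19² = 361 ≡ 20 (mod 31)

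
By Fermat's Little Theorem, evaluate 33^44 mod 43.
By Fermat: 33^{42} ≡ 1 (mod 43). So 33^{44} = 33^{42} · 33^{2} ≡ 33^{2} ≡ 14 (mod 43)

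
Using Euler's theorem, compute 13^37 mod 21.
By Euler: 13^{12} ≡ 1 (mod 21) since gcd(13, 21) = 1. 37 = 3×12 + 1. So 13^{37} ≡ 13^{1} ≡ 13 (mod 21)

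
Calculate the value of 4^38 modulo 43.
By repeated squaring (mod 43): 4^{1}≡4, 4^{2}≡16, 4^{4}≡41, 4^{8}≡4, 4^{16}≡16, 4^{32}≡41. Then 4^{38} = 4^{32+4+2} ≡ 41 × 41 × 16 ≡ 21 (mod 43)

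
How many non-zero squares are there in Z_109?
Exactly half the non-zero residues mod a prime are QRs: (109-1)/2 = 54.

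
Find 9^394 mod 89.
Using Fermat: 9^{88} ≡ 1 mod 89. 394 ≡ 42 mod 88. So 9^{394} ≡ 9^{42} ≡ 11 mod 89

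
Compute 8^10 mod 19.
By repeated squaring mod 19: 8^{1}≡8, 8^{2}≡7, 8^{4}≡11, 8^{8}≡7. Then 8^{10} = 8^{8+2} ≡ 7 × 7 ≡ 11 mod 19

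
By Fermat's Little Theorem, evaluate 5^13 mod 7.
By Fermat: 5^{6} ≡ 1 mod 7. 13 = 2×6 + 1. So 5^{13} ≡ 5^{1} ≡ 5 mod 7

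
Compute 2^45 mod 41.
Using Fermat: 2^{40} ≡ 1 mod 41. 45 ≡ 5 mod 40. So 2^{45} ≡ 2^{5} ≡ 32 mod 41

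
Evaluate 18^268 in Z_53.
Using Fermat: 18^{52} ≡ 1 (mod 53). 268 ≡ 8 (mod 52). So 18^{268} ≡ 18^{8} ≡ 24 (mod 53)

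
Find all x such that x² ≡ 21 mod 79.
The square roots of 21 mod 79 are 10 and 69. Verify: 10² = 100 ≡ 21 mod 79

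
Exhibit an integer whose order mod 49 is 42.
3 has order 42 mod 49 since 3^{42} ≡ 1 (mod 49) and no smaller power works.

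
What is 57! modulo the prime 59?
(58)! = (57)! × (58) ≡ -1 (mod 59). So (57)! ≡ -1 × (58)^(-1) ≡ (-1)×(-1) = 1 (mod 59)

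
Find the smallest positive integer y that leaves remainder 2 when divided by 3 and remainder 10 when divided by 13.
M = 3 × 13 = 39. M₁ = 13, y₁ ≡ 1 mod 3. M₂ = 3, y₂ ≡ 9 mod 13. y = 2×13×1 + 10×3×9 ≡ 23 mod 39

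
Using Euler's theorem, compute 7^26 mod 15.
By Euler: 7^{8} ≡ 1 (mod 15) since gcd(7, 15) = 1. 26 = 3×8 + 2. So 7^{26} ≡ 7^{2} ≡ 4 (mod 15)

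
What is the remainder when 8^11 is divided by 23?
By repeated squaring (mod 23): 8^{1}≡8, 8^{2}≡18, 8^{4}≡2, 8^{8}≡4. Then 8^{11} = 8^{8+2+1} ≡ 4 × 18 × 8 ≡ 1 (mod 23)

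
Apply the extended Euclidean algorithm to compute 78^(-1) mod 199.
Extended GCD: 78(74) + 199(-29) = 1. So 78^(-1) ≡ 74 (mod 199). Verify: 78 × 74 = 5772 ≡ 1 (mod 199)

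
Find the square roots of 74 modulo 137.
The square roots of 74 mod 137 are 38 and 99. Verify: 38² = 1444 ≡ 74 (mod 137)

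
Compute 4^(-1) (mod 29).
Since 29 is prime, by Fermat 4^(-1) ≡ 4^{27} ≡ 22 (mod 29). Verify: 4 × 22 = 88 ≡ 1 (mod 29)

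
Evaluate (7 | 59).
(7/59) = 7^{29} mod 59 = 1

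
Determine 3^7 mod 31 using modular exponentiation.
By repeated squaring (mod 31): 3^{1}≡3, 3^{2}≡9, 3^{4}≡19. Then 3^{7} = 3^{4+2+1} ≡ 19 × 9 × 3 ≡ 17 (mod 31)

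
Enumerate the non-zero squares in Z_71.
Quadratic residues modulo 71: {1, 2, 3, 4, 5, 6, 8, 9, 10, 12, 15, 16, 18, 19, 20, 24, 25, 27, 29, 30, 32, 36, 37, 38, 40, 43, 45, 48, 49, 50, 54, 57, 58, 60, 64}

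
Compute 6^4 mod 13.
6^{4} = 1296 ≡ 9 (mod 13)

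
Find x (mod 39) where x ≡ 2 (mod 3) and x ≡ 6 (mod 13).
M = 3 × 13 = 39. M₁ = 13, y₁ ≡ 1 (mod 3). M₂ = 3, y₂ ≡ 9 (mod 13). x = 2×13×1 + 6×3×9 ≡ 32 (mod 39)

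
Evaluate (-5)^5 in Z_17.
By repeated squaring (mod 17): (-5)^{1}≡12, (-5)^{2}≡8, (-5)^{4}≡13. Then (-5)^{5} = (-5)^{4+1} ≡ 13 × 12 ≡ 3 (mod 17)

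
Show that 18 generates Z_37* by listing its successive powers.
18^1, 18^2, ..., 18^{36} mod 37: [18, 28, 23, 7, 15, 11, 13, 12, 31, 3, 17, 10, 32, 21, 8, 33, 2, 36, 19, 9, 14, 30, 22, 26, 24, 25, 6, 34, 20, 27, 5, 16, 29, 4, 35, 1]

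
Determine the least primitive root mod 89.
g = 3. For each prime q|88: 3^{44}≡88, 3^{8}≡64, none ≡ 1, so ord_89(3) = 88 and 3 is a primitive root.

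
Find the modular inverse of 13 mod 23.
Since 23 is prime, by Fermat 13^(-1) ≡ 13^{21} ≡ 16 (mod 23). Verify: 13 × 16 = 208 ≡ 1 (mod 23)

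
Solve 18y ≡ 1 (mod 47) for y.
Since 47 is prime, by Fermat 18^(-1) ≡ 18^{45} ≡ 34 (mod 47). Verify: 18 × 34 = 612 ≡ 1 (mod 47)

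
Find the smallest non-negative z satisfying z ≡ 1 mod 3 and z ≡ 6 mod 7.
M = 3 × 7 = 21. M₁ = 7, y₁ ≡ 1 mod 3. M₂ = 3, y₂ ≡ 5 mod 7. z = 1×7×1 + 6×3×5 ≡ 13 mod 21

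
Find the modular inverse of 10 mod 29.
Since 29 is prime, by Fermat 10^(-1) ≡ 10^{27} ≡ 3 (mod 29). Verify: 10 × 3 = 30 ≡ 1 (mod 29)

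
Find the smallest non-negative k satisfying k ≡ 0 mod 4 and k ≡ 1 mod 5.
M = 4 × 5 = 20. M₁ = 5, y₁ ≡ 1 mod 4. M₂ = 4, y₂ ≡ 4 mod 5. k = 0×5×1 + 1×4×4 ≡ 16 mod 20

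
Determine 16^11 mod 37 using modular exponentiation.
By repeated squaring (mod 37): 16^{1}≡16, 16^{2}≡34, 16^{4}≡9, 16^{8}≡7. Then 16^{11} = 16^{8+2+1} ≡ 7 × 34 × 16 ≡ 34 (mod 37)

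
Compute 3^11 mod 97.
By repeated squaring mod 97: 3^{1}≡3, 3^{2}≡9, 3^{4}≡81, 3^{8}≡62. Then 3^{11} = 3^{8+2+1} ≡ 62 × 9 × 3 ≡ 25 mod 97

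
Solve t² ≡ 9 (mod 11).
The square roots of 9 mod 11 are 3 and 8. Verify: 3² = 9 ≡ 9 (mod 11)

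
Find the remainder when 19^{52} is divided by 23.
By Fermat: 19^{22} ≡ 1 (mod 23). 52 = 2×22 + 8. So 19^{52} ≡ 19^{8} ≡ 9 (mod 23)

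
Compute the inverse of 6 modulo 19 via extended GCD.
Extended GCD: 6(-3) + 19(1) = 1. So 6^(-1) ≡ -3 ≡ 16 (mod 19). Verify: 6 × 16 = 96 ≡ 1 (mod 19)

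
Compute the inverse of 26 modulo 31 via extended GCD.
Extended GCD: 26(6) + 31(-5) = 1. So 26^(-1) ≡ 6 mod 31. Verify: 26 × 6 = 156 ≡ 1 mod 31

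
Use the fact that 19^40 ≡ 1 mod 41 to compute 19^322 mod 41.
By Fermat: 19^{40} ≡ 1 mod 41. 322 ≡ 2 mod 40. So 19^{322} ≡ 19^{2} ≡ 33 mod 41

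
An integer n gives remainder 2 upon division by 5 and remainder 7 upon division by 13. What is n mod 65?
M = 5 × 13 = 65. M₁ = 13, y₁ ≡ 2 mod 5. M₂ = 5, y₂ ≡ 8 mod 13. n = 2×13×2 + 7×5×8 ≡ 7 mod 65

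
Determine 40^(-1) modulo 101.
Since 101 is prime, by Fermat 40^(-1) ≡ 40^{99} ≡ 48 mod 101. Verify: 40 × 48 = 1920 ≡ 1 mod 101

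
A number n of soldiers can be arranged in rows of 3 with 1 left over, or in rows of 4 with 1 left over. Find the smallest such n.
M = 3 × 4 = 12. M₁ = 4, y₁ ≡ 1 (mod 3). M₂ = 3, y₂ ≡ 3 (mod 4). n = 1×4×1 + 1×3×3 ≡ 1 (mod 12)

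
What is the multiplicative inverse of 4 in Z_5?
Since 5 is prime, by Fermat 4^(-1) ≡ 4^{3} ≡ 4 mod 5. Verify: 4 × 4 = 16 ≡ 1 mod 5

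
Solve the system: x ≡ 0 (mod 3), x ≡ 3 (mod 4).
M = 3 × 4 = 12. M₁ = 4, y₁ ≡ 1 (mod 3). M₂ = 3, y₂ ≡ 3 (mod 4). x = 0×4×1 + 3×3×3 ≡ 3 (mod 12)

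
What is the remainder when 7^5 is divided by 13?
By repeated squaring (mod 13): 7^{1}≡7, 7^{2}≡10, 7^{4}≡9. Then 7^{5} = 7^{4+1} ≡ 9 × 7 ≡ 11 (mod 13)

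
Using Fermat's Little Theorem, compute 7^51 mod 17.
By Fermat: 7^{16} ≡ 1 (mod 17). 51 = 3×16 + 3. So 7^{51} ≡ 7^{3} ≡ 3 (mod 17)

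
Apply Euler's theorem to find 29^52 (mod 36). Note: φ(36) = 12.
By Euler: 29^{12} ≡ 1 (mod 36) since gcd(29, 36) = 1. 52 = 4×12 + 4. So 29^{52} ≡ 29^{4} ≡ 25 (mod 36)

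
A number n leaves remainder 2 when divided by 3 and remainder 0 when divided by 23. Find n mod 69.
M = 3 × 23 = 69. M₁ = 23, y₁ ≡ 2 mod 3. M₂ = 3, y₂ ≡ 8 mod 23. n = 2×23×2 + 0×3×8 ≡ 23 mod 69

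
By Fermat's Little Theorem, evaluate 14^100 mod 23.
By Fermat: 14^{22} ≡ 1 mod 23. 100 = 4×22 + 12. So 14^{100} ≡ 14^{12} ≡ 9 mod 23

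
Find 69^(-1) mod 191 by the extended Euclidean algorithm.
Extended GCD: 69(36) + 191(-13) = 1. So 69^(-1) ≡ 36 mod 191. Verify: 69 × 36 = 2484 ≡ 1 mod 191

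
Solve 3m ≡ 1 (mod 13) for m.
Since 13 is prime, by Fermat 3^(-1) ≡ 3^{11} ≡ 9 (mod 13). Verify: 3 × 9 = 27 ≡ 1 (mod 13)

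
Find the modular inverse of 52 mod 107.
Since 107 is prime, by Fermat 52^(-1) ≡ 52^{105} ≡ 35 (mod 107). Verify: 52 × 35 = 1820 ≡ 1 (mod 107)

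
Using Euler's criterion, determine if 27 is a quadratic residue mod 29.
By Euler's criterion: 27^{14} ≡ 28 (mod 29). Since this equals -1 (≡ 28), 27 is not a QR.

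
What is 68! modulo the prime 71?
(70)! = (68)! × (69) × (70) ≡ -1 mod 71. So (68)! ≡ -1 × [(70)(69)]^(-1) ≡ 35 mod 71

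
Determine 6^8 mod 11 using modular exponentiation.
By repeated squaring (mod 11): 6^{1}≡6, 6^{2}≡3, 6^{4}≡9, 6^{8}≡4. So 6^{8} ≡ 4 (mod 11)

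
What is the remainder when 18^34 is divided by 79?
By repeated squaring mod 79: 18^{1}≡18, 18^{2}≡8, 18^{4}≡64, 18^{8}≡67, 18^{16}≡65, 18^{32}≡38. Then 18^{34} = 18^{32+2} ≡ 38 × 8 ≡ 67 mod 79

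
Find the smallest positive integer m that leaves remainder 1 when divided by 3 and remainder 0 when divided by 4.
M = 3 × 4 = 12. M₁ = 4, y₁ ≡ 1 mod 3. M₂ = 3, y₂ ≡ 3 mod 4. m = 1×4×1 + 0×3×3 ≡ 4 mod 12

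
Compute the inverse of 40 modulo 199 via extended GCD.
Extended GCD: 40(5) + 199(-1) = 1. So 40^(-1) ≡ 5 mod 199. Verify: 40 × 5 = 200 ≡ 1 mod 199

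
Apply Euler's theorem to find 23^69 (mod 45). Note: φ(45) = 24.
By Euler: 23^{24} ≡ 1 (mod 45) since gcd(23, 45) = 1. 69 = 2×24 + 21. So 23^{69} ≡ 23^{21} ≡ 8 (mod 45)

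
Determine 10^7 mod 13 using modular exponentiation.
By repeated squaring (mod 13): 10^{1}≡10, 10^{2}≡9, 10^{4}≡3. Then 10^{7} = 10^{4+2+1} ≡ 3 × 9 × 10 ≡ 10 (mod 13)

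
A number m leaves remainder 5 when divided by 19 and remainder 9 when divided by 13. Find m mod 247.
M = 19 × 13 = 247. M₁ = 13, y₁ ≡ 3 mod 19. M₂ = 19, y₂ ≡ 11 mod 13. m = 5×13×3 + 9×19×11 ≡ 100 mod 247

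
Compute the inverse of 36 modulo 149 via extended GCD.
Extended GCD: 36(29) + 149(-7) = 1. So 36^(-1) ≡ 29 mod 149. Verify: 36 × 29 = 1044 ≡ 1 mod 149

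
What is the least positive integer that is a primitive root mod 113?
g = 3. Powers: [3, 9, 27, 81, 17, 51, 40, ...] generates all 112 non-zero residues.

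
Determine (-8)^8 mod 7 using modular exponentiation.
Using Fermat: (-8)^{6} ≡ 1 (mod 7). 8 ≡ 2 (mod 6). So (-8)^{8} ≡ (-8)^{2} ≡ 1 (mod 7)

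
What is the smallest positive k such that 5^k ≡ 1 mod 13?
Powers of 5 mod 13: 5^1≡5, 5^2≡12, 5^3≡8, 5^4≡1. So the order of 5 is 4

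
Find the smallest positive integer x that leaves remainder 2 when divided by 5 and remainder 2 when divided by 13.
M = 5 × 13 = 65. M₁ = 13, y₁ ≡ 2 (mod 5). M₂ = 5, y₂ ≡ 8 (mod 13). x = 2×13×2 + 2×5×8 ≡ 2 (mod 65)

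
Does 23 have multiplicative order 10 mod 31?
Powers of 23 mod 31: 23^1≡23, 23^2≡2, 23^3≡15, 23^4≡4, 23^5≡30, 23^6≡8, 23^7≡29, 23^8≡16, 23^9≡27, 23^10≡1. First k with 23^k≡1 is k=10. Yes, ord_31(23) = 10.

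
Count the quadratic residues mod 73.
Exactly half the non-zero residues mod a prime are QRs: (73-1)/2 = 36.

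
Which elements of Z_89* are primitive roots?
There are φ(88) = 40 primitive roots mod 89: {3, 6, 7, 13, 14, 15, 19, 23, 24, 26, 27, 28, 29, 30, 31, 33, 35, 38, 41, 43, 46, 48, 51, 54, 56, 58, 59, 60, 61, 62, 63, 65, 66, 70, 74, 75, 76, 82, 83, 86}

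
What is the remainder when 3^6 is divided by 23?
By repeated squaring mod 23: 3^{1}≡3, 3^{2}≡9, 3^{4}≡12. Then 3^{6} = 3^{4+2} ≡ 12 × 9 ≡ 16 mod 23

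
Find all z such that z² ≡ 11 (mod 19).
The square roots of 11 mod 19 are 7 and 12. Verify: 7² = 49 ≡ 11 (mod 19)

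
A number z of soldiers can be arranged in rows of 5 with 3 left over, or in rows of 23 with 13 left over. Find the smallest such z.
M = 5 × 23 = 115. M₁ = 23, y₁ ≡ 2 mod 5. M₂ = 5, y₂ ≡ 14 mod 23. z = 3×23×2 + 13×5×14 ≡ 13 mod 115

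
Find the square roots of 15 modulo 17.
The square roots of 15 mod 17 are 7 and 10. Verify: 7² = 49 ≡ 15 mod 17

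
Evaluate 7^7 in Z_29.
By repeated squaring mod 29: 7^{1}≡7, 7^{2}≡20, 7^{4}≡23. Then 7^{7} = 7^{4+2+1} ≡ 23 × 20 × 7 ≡ 1 mod 29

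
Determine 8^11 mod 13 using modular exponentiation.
By repeated squaring (mod 13): 8^{1}≡8, 8^{2}≡12, 8^{4}≡1, 8^{8}≡1. Then 8^{11} = 8^{8+2+1} ≡ 1 × 12 × 8 ≡ 5 (mod 13)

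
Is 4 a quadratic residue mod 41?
By Euler's criterion: 4^{20} ≡ 1 mod 41. Since this equals 1, 4 is a QR.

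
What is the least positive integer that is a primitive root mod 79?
g = 3. Powers: [3, 9, 27, 2, 6, 18, 54, ...] generates all 78 non-zero residues.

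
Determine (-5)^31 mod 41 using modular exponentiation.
By repeated squaring (mod 41): (-5)^{1}≡36, (-5)^{2}≡25, (-5)^{4}≡10, (-5)^{8}≡18, (-5)^{16}≡37. Then (-5)^{31} = (-5)^{16+8+4+2+1} ≡ 37 × 18 × 10 × 25 × 36 ≡ 5 (mod 41)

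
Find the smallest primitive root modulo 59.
g = 2. For each prime q|58: 2^{29}≡58, 2^{2}≡4, none ≡ 1, so ord_59(2) = 58 and 2 is a primitive root.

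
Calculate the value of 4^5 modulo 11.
By repeated squaring (mod 11): 4^{1}≡4, 4^{2}≡5, 4^{4}≡3. Then 4^{5} = 4^{4+1} ≡ 3 × 4 ≡ 1 (mod 11)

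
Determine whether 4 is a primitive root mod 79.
4^{39} ≡ 1 mod 79 and 39 < 78, so ord_79(4) = 39 ≠ 78 and 4 is not a primitive root.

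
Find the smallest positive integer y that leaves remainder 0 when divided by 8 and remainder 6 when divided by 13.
M = 8 × 13 = 104. M₁ = 13, y₁ ≡ 5 mod 8. M₂ = 8, y₂ ≡ 5 mod 13. y = 0×13×5 + 6×8×5 ≡ 32 mod 104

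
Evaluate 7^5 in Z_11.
By repeated squaring mod 11: 7^{1}≡7, 7^{2}≡5, 7^{4}≡3. Then 7^{5} = 7^{4+1} ≡ 3 × 7 ≡ 10 mod 11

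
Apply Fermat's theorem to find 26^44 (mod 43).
By Fermat: 26^{42} ≡ 1 (mod 43). So 26^{44} = 26^{42} · 26^{2} ≡ 26^{2} ≡ 31 (mod 43)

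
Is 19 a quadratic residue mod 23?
By Euler's criterion: 19^{11} ≡ 22 (mod 23). Since this equals -1 (≡ 22), 19 is not a QR.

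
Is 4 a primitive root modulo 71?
4^{35} ≡ 1 (mod 71) and 35 < 70, so ord_71(4) = 35 ≠ 70 and 4 is not a primitive root.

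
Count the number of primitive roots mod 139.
A prime p has φ(p-1) primitive roots; here φ(138) = 44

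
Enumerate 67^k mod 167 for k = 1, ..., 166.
67^1, 67^2, ..., 67^{166} mod 167: [67, 147, 163, 66, 80, 16, 70, 14, 103, 54, 111, 89, 118, 57, 145, 29, 106, 88, 51, 77, 149, 130, 26, 72, 148, 63, 46, 76, 82, 150, 30, 6, 68, 47, 143, 62, 146, 96, 86, 84, 117, 157, 165, 33, 40, 8, 35, 7, 135, 27, 139, 128, 59, 112, 156, 98, 53, 44, 109, 122, 158, 65, 13, 36, 74, 115, 23, 38, 41, 75, 15, 3, 34, 107, 155, 31, 73, 48, 43, 42, 142, 162, 166, 100, 20, 4, 101, 87, 151, 97, 153, 64, 113, 56, 78, 49, 110, 22, 138, 61, 79, 116, 90, 18, 37, 141, 95, 19, 104, 121, 91, 85, 17, 137, 161, 99, 120, 24, 105, 21, 71, 81, 83, 50, 10, 2, 134, 127, 159, 132, 160, 32, 140, 28, 39, 108, 55, 11, 69, 114, 123, 58, 45, 9, 102, 154, 131, 93, 52, 144, 129, 126, 92, 152, 164, 133, 60, 12, 136, 94, 119, 124, 125, 25, 5, 1]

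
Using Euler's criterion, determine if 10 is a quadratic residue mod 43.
By Euler's criterion: 10^{21} ≡ 1 mod 43. Since this equals 1, 10 is a QR.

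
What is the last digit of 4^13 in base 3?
Using Fermat: 4^{2} ≡ 1 mod 3. 13 ≡ 1 mod 2. So 4^{13} ≡ 4^{1} ≡ 1 mod 3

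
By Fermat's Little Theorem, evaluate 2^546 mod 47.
By Fermat: 2^{46} ≡ 1 (mod 47). 546 ≡ 40 (mod 46). So 2^{546} ≡ 2^{40} ≡ 36 (mod 47)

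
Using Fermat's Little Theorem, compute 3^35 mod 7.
By Fermat: 3^{6} ≡ 1 mod 7. 35 = 5×6 + 5. So 3^{35} ≡ 3^{5} ≡ 5 mod 7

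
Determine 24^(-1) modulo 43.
Since 43 is prime, by Fermat 24^(-1) ≡ 24^{41} ≡ 9 (mod 43). Verify: 24 × 9 = 216 ≡ 1 (mod 43)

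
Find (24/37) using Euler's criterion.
(24/37) = 24^{18} mod 37 = -1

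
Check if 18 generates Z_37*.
ord_37(18) divides 36. For each prime q|36: 18^{18}≡36, 18^{12}≡10, none ≡ 1. So 18 has order 36 and is a primitive root mod 37.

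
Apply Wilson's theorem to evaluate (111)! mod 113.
(112)! = (111)! × (112) ≡ -1 mod 113. So (111)! ≡ -1 × (112)^(-1) ≡ (-1)×(-1) = 1 mod 113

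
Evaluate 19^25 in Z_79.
By repeated squaring (mod 79): 19^{1}≡19, 19^{2}≡45, 19^{4}≡50, 19^{8}≡51, 19^{16}≡73. Then 19^{25} = 19^{16+8+1} ≡ 73 × 51 × 19 ≡ 32 (mod 79)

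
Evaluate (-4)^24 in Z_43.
By repeated squaring (mod 43): (-4)^{1}≡39, (-4)^{2}≡16, (-4)^{4}≡41, (-4)^{8}≡4, (-4)^{16}≡16. Then (-4)^{24} = (-4)^{16+8} ≡ 16 × 4 ≡ 21 (mod 43)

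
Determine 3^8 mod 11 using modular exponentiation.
By repeated squaring (mod 11): 3^{1}≡3, 3^{2}≡9, 3^{4}≡4, 3^{8}≡5. So 3^{8} ≡ 5 (mod 11)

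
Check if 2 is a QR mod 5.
By Euler's criterion: 2^{2} ≡ 4 mod 5. Since this equals -1 (≡ 4), 2 is not a QR.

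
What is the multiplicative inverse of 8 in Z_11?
Since 11 is prime, by Fermat 8^(-1) ≡ 8^{9} ≡ 7 mod 11. Verify: 8 × 7 = 56 ≡ 1 mod 11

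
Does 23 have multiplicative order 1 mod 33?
Powers of 23 mod 33: 23^1≡23, 23^2≡1. 23^1≡23≢1, so ord ≠ 1. No, the actual order is 2.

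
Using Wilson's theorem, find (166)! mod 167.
By Wilson's theorem, (166)! ≡ -1 ≡ 166 mod 167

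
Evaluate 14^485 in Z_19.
Using Fermat: 14^{18} ≡ 1 (mod 19). 485 ≡ 17 (mod 18). So 14^{485} ≡ 14^{17} ≡ 15 (mod 19)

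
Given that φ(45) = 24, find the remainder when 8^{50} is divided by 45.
By Euler: 8^{24} ≡ 1 mod 45 since gcd(8, 45) = 1. 50 = 2×24 + 2. So 8^{50} ≡ 8^{2} ≡ 19 mod 45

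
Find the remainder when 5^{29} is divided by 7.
By Fermat: 5^{6} ≡ 1 mod 7. 29 = 4×6 + 5. So 5^{29} ≡ 5^{5} ≡ 3 mod 7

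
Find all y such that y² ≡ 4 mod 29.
The square roots of 4 mod 29 are 27 and 2. Verify: 27² = 729 ≡ 4 mod 29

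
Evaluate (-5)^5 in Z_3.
Using Fermat: (-5)^{2} ≡ 1 (mod 3). 5 ≡ 1 (mod 2). So (-5)^{5} ≡ (-5)^{1} ≡ 1 (mod 3)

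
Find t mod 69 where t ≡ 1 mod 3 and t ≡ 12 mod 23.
M = 3 × 23 = 69. M₁ = 23, y₁ ≡ 2 mod 3. M₂ = 3, y₂ ≡ 8 mod 23. t = 1×23×2 + 12×3×8 ≡ 58 mod 69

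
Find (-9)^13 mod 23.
By repeated squaring mod 23: (-9)^{1}≡14, (-9)^{2}≡12, (-9)^{4}≡6, (-9)^{8}≡13. Then (-9)^{13} = (-9)^{8+4+1} ≡ 13 × 6 × 14 ≡ 11 mod 23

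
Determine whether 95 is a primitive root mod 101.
95^{5} ≡ 1 mod 101 and 5 < 100, so ord_101(95) = 5 ≠ 100 and 95 is not a primitive root.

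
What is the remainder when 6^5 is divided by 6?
By repeated squaring mod 6: 6^{1}≡0, 6^{2}≡0, 6^{4}≡0. Then 6^{5} = 6^{4+1} ≡ 0 × 0 ≡ 0 mod 6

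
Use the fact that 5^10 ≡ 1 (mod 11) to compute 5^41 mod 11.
By Fermat: 5^{10} ≡ 1 (mod 11). 41 = 4×10 + 1. So 5^{41} ≡ 5^{1} ≡ 5 (mod 11)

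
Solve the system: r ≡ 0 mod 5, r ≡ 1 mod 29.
M = 5 × 29 = 145. M₁ = 29, y₁ ≡ 4 mod 5. M₂ = 5, y₂ ≡ 6 mod 29. r = 0×29×4 + 1×5×6 ≡ 30 mod 145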